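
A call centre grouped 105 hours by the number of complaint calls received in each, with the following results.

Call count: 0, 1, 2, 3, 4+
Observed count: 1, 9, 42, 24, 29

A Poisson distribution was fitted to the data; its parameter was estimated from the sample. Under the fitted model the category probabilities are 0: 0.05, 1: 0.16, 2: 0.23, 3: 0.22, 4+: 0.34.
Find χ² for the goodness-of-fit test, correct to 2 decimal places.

Expected counts E_i = n·p_i: 105×0.05 = 5.25, 105×0.16 = 16.8, 105×0.23 = 24.15, 105×0.22 = 23.1, 105×0.34 = 35.7.
cat         O        E   (O−E)²/E
0           1     5.25      3.440
1           9     16.8      3.621
2          42    24.15     13.193
3          24     23.1      0.035
4+         29     35.7      1.257
Sum = 21.55

21.55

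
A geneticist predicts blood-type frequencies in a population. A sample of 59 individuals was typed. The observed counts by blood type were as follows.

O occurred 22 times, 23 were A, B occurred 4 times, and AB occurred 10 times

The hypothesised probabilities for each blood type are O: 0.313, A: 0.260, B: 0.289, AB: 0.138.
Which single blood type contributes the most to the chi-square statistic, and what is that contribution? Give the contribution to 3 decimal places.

Expected counts E_i = n·p_i: 59×0.313 = 18.467, 59×0.260 = 15.34, 59×0.289 = 17.051, 59×0.138 = 8.142.
cat         O        E   (O−E)²/E
O          22   18.467     0.6759
A          23    15.34     3.8250
B           4   17.051     9.9894
AB         10    8.142     0.4240
The largest term is for B: 9.989.

B, 9.989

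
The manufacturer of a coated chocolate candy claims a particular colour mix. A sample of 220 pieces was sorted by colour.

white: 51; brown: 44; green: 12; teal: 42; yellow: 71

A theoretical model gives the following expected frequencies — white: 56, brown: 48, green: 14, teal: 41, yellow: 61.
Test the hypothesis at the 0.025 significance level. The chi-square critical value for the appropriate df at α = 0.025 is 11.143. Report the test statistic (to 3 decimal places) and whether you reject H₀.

2.729; do not reject

white: (51 − 56)²/56 = 25/56 = 0.4464
brown: (44 − 48)²/48 = 16/48 = 0.3333
green: (12 − 14)²/14 = 4/14 = 0.2857
teal: (42 − 41)²/41 = 1/41 = 0.0244
yellow: (71 − 61)²/61 = 100/61 = 1.6393
Sum = 2.729
df = 4. Since 2.729 < 11.143, we do not reject H₀.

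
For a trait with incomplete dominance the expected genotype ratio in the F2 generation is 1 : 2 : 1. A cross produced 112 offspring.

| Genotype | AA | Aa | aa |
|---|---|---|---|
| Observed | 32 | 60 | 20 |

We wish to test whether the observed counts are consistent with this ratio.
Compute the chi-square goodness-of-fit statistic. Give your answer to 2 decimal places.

3.14

Ratio total = 4. Expected counts: 112×1/4 = 28, 112×2/4 = 56, 112×1/4 = 28.
AA: (32 − 28)²/28 = 16/28 = 0.571
Aa: (60 − 56)²/56 = 16/56 = 0.286
aa: (20 − 28)²/28 = 64/28 = 2.286
Sum = 3.14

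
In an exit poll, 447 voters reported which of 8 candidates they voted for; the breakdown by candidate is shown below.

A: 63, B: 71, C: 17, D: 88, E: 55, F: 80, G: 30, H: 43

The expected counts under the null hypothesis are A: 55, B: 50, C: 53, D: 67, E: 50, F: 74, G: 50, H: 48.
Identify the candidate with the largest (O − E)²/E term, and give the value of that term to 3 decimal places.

χ² = (63−55)²/55 + (71−50)²/50 + (17−53)²/53 + (88−67)²/67 + (55−50)²/50 + (80−74)²/74 + (30−50)²/50 + (43−48)²/48
   = 1.1636 + 8.8200 + 24.4528 + 6.5821 + 0.5000 + 0.4865 + 8.0000 + 0.5208
The largest term is for C: 24.453.

C, 24.453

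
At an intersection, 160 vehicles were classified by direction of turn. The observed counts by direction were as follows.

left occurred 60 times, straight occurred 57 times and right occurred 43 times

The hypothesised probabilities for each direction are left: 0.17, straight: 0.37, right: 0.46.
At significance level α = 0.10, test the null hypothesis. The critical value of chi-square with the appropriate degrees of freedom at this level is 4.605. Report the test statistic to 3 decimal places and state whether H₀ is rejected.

52.357; reject

Expected counts E_i = n·p_i: 160×0.17 = 27.2, 160×0.37 = 59.2, 160×0.46 = 73.6.
cat           O        E   (O−E)²/E
left         60     27.2    39.5529
straight     57     59.2     0.0818
right        43     73.6    12.7223
Sum = 52.357
df = 2. Since 52.357 > 4.605, we reject H₀.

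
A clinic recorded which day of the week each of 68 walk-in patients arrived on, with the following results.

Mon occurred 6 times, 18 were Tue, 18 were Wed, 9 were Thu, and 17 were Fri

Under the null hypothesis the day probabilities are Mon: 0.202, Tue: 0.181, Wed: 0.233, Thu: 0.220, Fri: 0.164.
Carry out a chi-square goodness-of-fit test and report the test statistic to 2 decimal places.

12.72

Expected counts E_i = n·p_i: 68×0.202 = 13.736, 68×0.181 = 12.308, 68×0.233 = 15.844, 68×0.220 = 14.96, 68×0.164 = 11.152.
Mon: (6 − 13.736)²/13.736 = 59.845696/13.736 = 4.357
Tue: (18 − 12.308)²/12.308 = 32.398864/12.308 = 2.632
Wed: (18 − 15.844)²/15.844 = 4.648336/15.844 = 0.293
Thu: (9 − 14.96)²/14.96 = 35.5216/14.96 = 2.374
Fri: (17 − 11.152)²/11.152 = 34.199104/11.152 = 3.067
Sum = 12.72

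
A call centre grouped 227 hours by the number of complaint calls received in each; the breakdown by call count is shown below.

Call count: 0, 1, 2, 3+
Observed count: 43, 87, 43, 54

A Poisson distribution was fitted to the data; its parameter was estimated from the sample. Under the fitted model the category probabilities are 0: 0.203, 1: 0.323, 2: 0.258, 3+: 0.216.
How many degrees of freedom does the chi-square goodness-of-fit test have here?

2

There are k = 4 categories and 1 parameter estimated from the data, so df = 4 − 1 − 1 = 2.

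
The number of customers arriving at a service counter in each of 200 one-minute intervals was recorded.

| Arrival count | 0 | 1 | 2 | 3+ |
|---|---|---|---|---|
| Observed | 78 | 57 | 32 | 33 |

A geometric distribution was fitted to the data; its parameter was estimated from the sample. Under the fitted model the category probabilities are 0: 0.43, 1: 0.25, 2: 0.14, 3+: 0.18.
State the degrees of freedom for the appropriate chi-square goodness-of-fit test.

2

There are k = 4 categories and 1 parameter estimated from the data, so df = 4 − 1 − 1 = 2.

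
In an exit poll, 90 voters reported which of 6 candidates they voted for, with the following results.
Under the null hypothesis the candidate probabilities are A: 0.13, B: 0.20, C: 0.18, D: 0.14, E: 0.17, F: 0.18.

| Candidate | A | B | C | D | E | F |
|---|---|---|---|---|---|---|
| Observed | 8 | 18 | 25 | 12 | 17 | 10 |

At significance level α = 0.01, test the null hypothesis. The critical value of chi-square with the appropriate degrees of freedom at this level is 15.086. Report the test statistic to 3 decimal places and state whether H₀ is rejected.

8.541; do not reject

Expected counts E_i = n·p_i: 90×0.13 = 11.7, 90×0.20 = 18, 90×0.18 = 16.2, 90×0.14 = 12.6, 90×0.17 = 15.3, 90×0.18 = 16.2.
cat         O        E   (O−E)²/E
A           8     11.7     1.1701
B          18       18     0.0000
C          25     16.2     4.7802
D          12     12.6     0.0286
E          17     15.3     0.1889
F          10     16.2     2.3728
Sum = 8.541
df = 5. Since 8.541 < 15.086, we do not reject H₀.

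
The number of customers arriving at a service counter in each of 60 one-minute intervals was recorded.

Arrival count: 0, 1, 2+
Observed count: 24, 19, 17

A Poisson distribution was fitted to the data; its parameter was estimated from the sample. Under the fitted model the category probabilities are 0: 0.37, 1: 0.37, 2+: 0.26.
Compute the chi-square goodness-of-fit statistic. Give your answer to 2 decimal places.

Expected counts E_i = n·p_i: 60×0.37 = 22.2, 60×0.37 = 22.2, 60×0.26 = 15.6.
cat         O        E   (O−E)²/E
0          24     22.2      0.146
1          19     22.2      0.461
2+         17     15.6      0.126
Sum = 0.73

0.73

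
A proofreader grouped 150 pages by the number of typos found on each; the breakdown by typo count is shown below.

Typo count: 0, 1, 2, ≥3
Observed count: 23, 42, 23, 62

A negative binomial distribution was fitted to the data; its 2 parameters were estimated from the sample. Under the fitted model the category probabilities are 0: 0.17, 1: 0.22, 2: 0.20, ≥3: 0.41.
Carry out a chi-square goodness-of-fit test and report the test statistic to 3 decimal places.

4.337

Expected counts E_i = n·p_i: 150×0.17 = 25.5, 150×0.22 = 33, 150×0.20 = 30, 150×0.41 = 61.5.
0: (23 − 25.5)²/25.5 = 6.25/25.5 = 0.2451
1: (42 − 33)²/33 = 81/33 = 2.4545
2: (23 − 30)²/30 = 49/30 = 1.6333
≥3: (62 − 61.5)²/61.5 = 0.25/61.5 = 0.0041
Sum = 4.337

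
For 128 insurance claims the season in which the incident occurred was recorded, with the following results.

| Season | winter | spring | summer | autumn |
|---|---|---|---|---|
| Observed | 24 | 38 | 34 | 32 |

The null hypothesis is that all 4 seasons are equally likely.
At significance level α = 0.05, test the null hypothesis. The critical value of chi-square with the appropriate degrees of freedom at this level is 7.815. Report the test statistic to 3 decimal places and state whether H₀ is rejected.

3.250; do not reject

Expected count for each of the 4 categories: 128/4 = 32.
χ² = (24−32)²/32 + (38−32)²/32 + (34−32)²/32 + (32−32)²/32
   = 2.0000 + 1.1250 + 0.1250 + 0.0000
Sum = 3.250
df = 3. Since 3.250 < 7.815, we do not reject H₀.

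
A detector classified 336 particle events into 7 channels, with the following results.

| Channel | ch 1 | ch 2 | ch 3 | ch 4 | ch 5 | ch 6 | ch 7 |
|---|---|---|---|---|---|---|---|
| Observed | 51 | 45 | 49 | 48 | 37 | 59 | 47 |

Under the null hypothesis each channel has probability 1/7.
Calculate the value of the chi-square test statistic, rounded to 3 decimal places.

5.458

Expected count for each of the 7 categories: 336/7 = 48.
cat         O        E   (O−E)²/E
ch 1       51       48     0.1875
ch 2       45       48     0.1875
ch 3       49       48     0.0208
ch 4       48       48     0.0000
ch 5       37       48     2.5208
ch 6       59       48     2.5208
ch 7       47       48     0.0208
Sum = 5.458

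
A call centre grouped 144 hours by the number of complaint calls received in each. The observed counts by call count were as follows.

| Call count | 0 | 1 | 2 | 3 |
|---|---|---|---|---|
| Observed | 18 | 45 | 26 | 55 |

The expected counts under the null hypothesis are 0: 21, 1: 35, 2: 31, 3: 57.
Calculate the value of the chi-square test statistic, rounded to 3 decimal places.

4.162

χ² = (18−21)²/21 + (45−35)²/35 + (26−31)²/31 + (55−57)²/57
   = 0.4286 + 2.8571 + 0.8065 + 0.0702
Sum = 4.162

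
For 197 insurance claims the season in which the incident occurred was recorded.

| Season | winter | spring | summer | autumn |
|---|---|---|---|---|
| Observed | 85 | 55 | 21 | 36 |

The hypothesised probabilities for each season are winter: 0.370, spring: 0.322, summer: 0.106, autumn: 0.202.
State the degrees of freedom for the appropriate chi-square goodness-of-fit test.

There are k = 4 categories and no parameters were estimated from the data, so df = 4 − 1 = 3.

3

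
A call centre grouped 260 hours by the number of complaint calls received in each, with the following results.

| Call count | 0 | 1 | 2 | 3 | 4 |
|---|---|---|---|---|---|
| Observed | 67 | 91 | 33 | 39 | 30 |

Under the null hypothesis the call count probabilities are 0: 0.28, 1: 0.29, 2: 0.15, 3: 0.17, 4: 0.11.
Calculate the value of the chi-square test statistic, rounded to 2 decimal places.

Expected counts E_i = n·p_i: 260×0.28 = 72.8, 260×0.29 = 75.4, 260×0.15 = 39, 260×0.17 = 44.2, 260×0.11 = 28.6.
cat         O        E   (O−E)²/E
0          67     72.8      0.462
1          91     75.4      3.228
2          33       39      0.923
3          39     44.2      0.612
4          30     28.6      0.069
Sum = 5.29

5.29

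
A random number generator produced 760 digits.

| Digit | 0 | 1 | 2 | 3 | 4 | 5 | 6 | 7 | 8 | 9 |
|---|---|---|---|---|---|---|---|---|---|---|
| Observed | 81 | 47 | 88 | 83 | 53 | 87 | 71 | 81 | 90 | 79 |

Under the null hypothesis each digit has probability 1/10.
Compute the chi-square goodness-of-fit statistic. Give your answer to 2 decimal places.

Under H₀ each category has probability 1/10, so each expected count is 760/10 = 76.
χ² = (81−76)²/76 + (47−76)²/76 + (88−76)²/76 + (83−76)²/76 + (53−76)²/76 + (87−76)²/76 + (71−76)²/76 + (81−76)²/76 + (90−76)²/76 + (79−76)²/76
   = 0.329 + 11.066 + 1.895 + 0.645 + 6.961 + 1.592 + 0.329 + 0.329 + 2.579 + 0.118
Sum = 25.84

25.84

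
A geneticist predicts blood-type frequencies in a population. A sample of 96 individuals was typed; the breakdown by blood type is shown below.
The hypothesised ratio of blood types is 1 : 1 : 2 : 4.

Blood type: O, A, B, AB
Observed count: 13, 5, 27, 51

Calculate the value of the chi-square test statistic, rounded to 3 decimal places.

Ratio total = 8. Expected counts: 96×1/8 = 12, 96×1/8 = 12, 96×2/8 = 24, 96×4/8 = 48.
cat         O        E   (O−E)²/E
O          13       12     0.0833
A           5       12     4.0833
B          27       24     0.3750
AB         51       48     0.1875
Sum = 4.729

4.729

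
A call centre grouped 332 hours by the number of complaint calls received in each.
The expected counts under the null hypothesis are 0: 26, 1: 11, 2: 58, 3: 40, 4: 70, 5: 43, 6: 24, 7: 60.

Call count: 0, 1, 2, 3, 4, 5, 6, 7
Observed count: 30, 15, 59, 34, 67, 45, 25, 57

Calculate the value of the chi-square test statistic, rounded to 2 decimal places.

cat         O        E   (O−E)²/E
0          30       26      0.615
1          15       11      1.455
2          59       58      0.017
3          34       40      0.900
4          67       70      0.129
5          45       43      0.093
6          25       24      0.042
7          57       60      0.150
Sum = 3.40

3.40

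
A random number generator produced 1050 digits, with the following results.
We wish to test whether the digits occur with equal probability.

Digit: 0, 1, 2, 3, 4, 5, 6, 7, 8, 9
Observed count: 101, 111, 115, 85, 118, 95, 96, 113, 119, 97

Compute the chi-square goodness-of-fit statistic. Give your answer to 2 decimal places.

11.68

Expected count for each of the 10 categories: 1050/10 = 105.
0: (101 − 105)²/105 = 16/105 = 0.152
1: (111 − 105)²/105 = 36/105 = 0.343
2: (115 − 105)²/105 = 100/105 = 0.952
3: (85 − 105)²/105 = 400/105 = 3.810
4: (118 − 105)²/105 = 169/105 = 1.610
5: (95 − 105)²/105 = 100/105 = 0.952
6: (96 − 105)²/105 = 81/105 = 0.771
7: (113 − 105)²/105 = 64/105 = 0.610
8: (119 − 105)²/105 = 196/105 = 1.867
9: (97 − 105)²/105 = 64/105 = 0.610
Sum = 11.68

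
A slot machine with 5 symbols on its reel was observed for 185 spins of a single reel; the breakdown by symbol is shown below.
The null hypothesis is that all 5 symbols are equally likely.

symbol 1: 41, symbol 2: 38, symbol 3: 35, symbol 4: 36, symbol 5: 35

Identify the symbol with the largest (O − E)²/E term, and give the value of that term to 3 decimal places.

Expected count for each of the 5 categories: 185/5 = 37.
cat           O        E   (O−E)²/E
symbol 1     41       37     0.4324
symbol 2     38       37     0.0270
symbol 3     35       37     0.1081
symbol 4     36       37     0.0270
symbol 5     35       37     0.1081
The largest term is for symbol 1: 0.432.

symbol 1, 0.432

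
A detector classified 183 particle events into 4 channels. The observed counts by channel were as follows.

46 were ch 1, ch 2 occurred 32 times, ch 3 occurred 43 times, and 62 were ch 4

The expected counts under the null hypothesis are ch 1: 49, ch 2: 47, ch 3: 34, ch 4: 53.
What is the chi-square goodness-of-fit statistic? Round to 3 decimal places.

ch 1: (46 − 49)²/49 = 9/49 = 0.1837
ch 2: (32 − 47)²/47 = 225/47 = 4.7872
ch 3: (43 − 34)²/34 = 81/34 = 2.3824
ch 4: (62 − 53)²/53 = 81/53 = 1.5283
Sum = 8.882

8.882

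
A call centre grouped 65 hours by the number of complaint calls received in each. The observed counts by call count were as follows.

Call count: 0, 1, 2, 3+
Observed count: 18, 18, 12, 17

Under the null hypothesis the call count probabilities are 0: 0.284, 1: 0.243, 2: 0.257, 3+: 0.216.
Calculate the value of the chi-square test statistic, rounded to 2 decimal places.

Expected counts E_i = n·p_i: 65×0.284 = 18.46, 65×0.243 = 15.795, 65×0.257 = 16.705, 65×0.216 = 14.04.
χ² = (18−18.46)²/18.46 + (18−15.795)²/15.795 + (12−16.705)²/16.705 + (17−14.04)²/14.04
   = 0.011 + 0.308 + 1.325 + 0.624
Sum = 2.27

2.27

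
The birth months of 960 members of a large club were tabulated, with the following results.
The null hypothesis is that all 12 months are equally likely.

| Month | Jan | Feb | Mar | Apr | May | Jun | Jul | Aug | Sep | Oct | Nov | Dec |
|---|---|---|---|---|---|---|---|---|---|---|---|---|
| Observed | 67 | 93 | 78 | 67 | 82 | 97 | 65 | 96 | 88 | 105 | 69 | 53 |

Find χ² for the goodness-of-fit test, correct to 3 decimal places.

Under H₀ each category has probability 1/12, so each expected count is 960/12 = 80.
cat         O        E   (O−E)²/E
Jan        67       80     2.1125
Feb        93       80     2.1125
Mar        78       80     0.0500
Apr        67       80     2.1125
May        82       80     0.0500
Jun        97       80     3.6125
Jul        65       80     2.8125
Aug        96       80     3.2000
Sep        88       80     0.8000
Oct       105       80     7.8125
Nov        69       80     1.5125
Dec        53       80     9.1125
Sum = 35.300

35.300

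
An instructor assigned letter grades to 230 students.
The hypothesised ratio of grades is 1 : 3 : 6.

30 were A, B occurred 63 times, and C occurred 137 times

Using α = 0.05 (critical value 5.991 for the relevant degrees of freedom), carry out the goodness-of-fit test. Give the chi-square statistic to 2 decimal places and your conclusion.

2.66; do not reject

Ratio total = 10. Expected counts: 230×1/10 = 23, 230×3/10 = 69, 230×6/10 = 138.
cat         O        E   (O−E)²/E
A          30       23      2.130
B          63       69      0.522
C         137      138      0.007
Sum = 2.66
df = 2. Since 2.66 < 5.991, we do not reject H₀.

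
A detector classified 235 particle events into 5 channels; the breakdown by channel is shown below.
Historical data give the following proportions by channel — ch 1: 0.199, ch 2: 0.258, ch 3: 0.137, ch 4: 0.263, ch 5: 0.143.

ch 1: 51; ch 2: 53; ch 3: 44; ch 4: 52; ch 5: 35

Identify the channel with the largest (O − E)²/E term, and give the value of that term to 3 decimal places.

Expected counts E_i = n·p_i: 235×0.199 = 46.765, 235×0.258 = 60.63, 235×0.137 = 32.195, 235×0.263 = 61.805, 235×0.143 = 33.605.
χ² = (51−46.765)²/46.765 + (53−60.63)²/60.63 + (44−32.195)²/32.195 + (52−61.805)²/61.805 + (35−33.605)²/33.605
   = 0.3835 + 0.9602 + 4.3286 + 1.5555 + 0.0579
The largest term is for ch 3: 4.329.

ch 3, 4.329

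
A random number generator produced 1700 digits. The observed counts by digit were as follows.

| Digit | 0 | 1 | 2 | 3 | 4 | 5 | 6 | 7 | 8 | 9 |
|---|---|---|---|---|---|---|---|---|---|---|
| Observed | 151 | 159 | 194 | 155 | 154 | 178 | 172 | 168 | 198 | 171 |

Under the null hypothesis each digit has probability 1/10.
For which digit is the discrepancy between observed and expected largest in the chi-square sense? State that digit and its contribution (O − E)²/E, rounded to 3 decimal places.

Expected count for each of the 10 categories: 1700/10 = 170.
cat         O        E   (O−E)²/E
0         151      170     2.1235
1         159      170     0.7118
2         194      170     3.3882
3         155      170     1.3235
4         154      170     1.5059
5         178      170     0.3765
6         172      170     0.0235
7         168      170     0.0235
8         198      170     4.6118
9         171      170     0.0059
The largest term is for 8: 4.612.

8, 4.612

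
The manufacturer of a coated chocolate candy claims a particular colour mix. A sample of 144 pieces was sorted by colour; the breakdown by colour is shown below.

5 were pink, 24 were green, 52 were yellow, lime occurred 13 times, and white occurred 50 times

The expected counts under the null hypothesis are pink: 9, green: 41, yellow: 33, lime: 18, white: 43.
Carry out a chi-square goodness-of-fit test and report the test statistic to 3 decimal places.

22.294

pink: (5 − 9)²/9 = 16/9 = 1.7778
green: (24 − 41)²/41 = 289/41 = 7.0488
yellow: (52 − 33)²/33 = 361/33 = 10.9394
lime: (13 − 18)²/18 = 25/18 = 1.3889
white: (50 − 43)²/43 = 49/43 = 1.1395
Sum = 22.294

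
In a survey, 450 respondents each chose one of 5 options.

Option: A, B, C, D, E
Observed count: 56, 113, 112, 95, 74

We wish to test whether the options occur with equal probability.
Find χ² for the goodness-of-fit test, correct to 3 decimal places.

Expected count for each of the 5 categories: 450/5 = 90.
cat         O        E   (O−E)²/E
A          56       90    12.8444
B         113       90     5.8778
C         112       90     5.3778
D          95       90     0.2778
E          74       90     2.8444
Sum = 27.222

27.222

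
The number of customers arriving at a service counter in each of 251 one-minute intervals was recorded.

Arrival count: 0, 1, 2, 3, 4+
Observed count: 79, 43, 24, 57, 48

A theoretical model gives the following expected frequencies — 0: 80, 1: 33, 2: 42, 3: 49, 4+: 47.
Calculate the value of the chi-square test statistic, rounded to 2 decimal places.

12.08

χ² = (79−80)²/80 + (43−33)²/33 + (24−42)²/42 + (57−49)²/49 + (48−47)²/47
   = 0.013 + 3.030 + 7.714 + 1.306 + 0.021
Sum = 12.08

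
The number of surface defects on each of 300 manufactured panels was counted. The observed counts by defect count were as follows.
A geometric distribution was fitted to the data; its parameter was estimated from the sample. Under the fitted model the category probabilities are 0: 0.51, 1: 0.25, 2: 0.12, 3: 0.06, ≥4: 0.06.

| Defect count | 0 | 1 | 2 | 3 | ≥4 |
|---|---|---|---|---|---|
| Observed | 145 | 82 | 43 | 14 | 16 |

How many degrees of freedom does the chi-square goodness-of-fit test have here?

There are k = 5 categories and 1 parameter estimated from the data, so df = 5 − 1 − 1 = 3.

3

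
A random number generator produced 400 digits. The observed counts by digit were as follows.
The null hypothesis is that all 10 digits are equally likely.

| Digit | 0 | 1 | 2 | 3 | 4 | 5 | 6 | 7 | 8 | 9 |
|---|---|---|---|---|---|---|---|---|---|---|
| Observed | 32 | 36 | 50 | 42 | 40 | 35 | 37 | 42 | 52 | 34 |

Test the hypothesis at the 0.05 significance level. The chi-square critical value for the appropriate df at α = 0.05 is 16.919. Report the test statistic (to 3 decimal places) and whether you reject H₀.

Expected count for each of the 10 categories: 400/10 = 40.
χ² = (32−40)²/40 + (36−40)²/40 + (50−40)²/40 + (42−40)²/40 + (40−40)²/40 + (35−40)²/40 + (37−40)²/40 + (42−40)²/40 + (52−40)²/40 + (34−40)²/40
   = 1.6000 + 0.4000 + 2.5000 + 0.1000 + 0.0000 + 0.6250 + 0.2250 + 0.1000 + 3.6000 + 0.9000
Sum = 10.050
df = 9. Since 10.050 < 16.919, we do not reject H₀.

10.050; do not reject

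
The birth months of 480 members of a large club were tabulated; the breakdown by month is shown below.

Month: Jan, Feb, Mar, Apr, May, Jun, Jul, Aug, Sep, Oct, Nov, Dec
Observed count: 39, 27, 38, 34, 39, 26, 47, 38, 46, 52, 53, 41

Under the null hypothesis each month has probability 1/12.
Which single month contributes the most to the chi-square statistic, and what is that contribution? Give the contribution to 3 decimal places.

Jun, 4.900

Expected count for each of the 12 categories: 480/12 = 40.
Jan: (39 − 40)²/40 = 1/40 = 0.0250
Feb: (27 − 40)²/40 = 169/40 = 4.2250
Mar: (38 − 40)²/40 = 4/40 = 0.1000
Apr: (34 − 40)²/40 = 36/40 = 0.9000
May: (39 − 40)²/40 = 1/40 = 0.0250
Jun: (26 − 40)²/40 = 196/40 = 4.9000
Jul: (47 − 40)²/40 = 49/40 = 1.2250
Aug: (38 − 40)²/40 = 4/40 = 0.1000
Sep: (46 − 40)²/40 = 36/40 = 0.9000
Oct: (52 − 40)²/40 = 144/40 = 3.6000
Nov: (53 − 40)²/40 = 169/40 = 4.2250
Dec: (41 − 40)²/40 = 1/40 = 0.0250
The largest term is for Jun: 4.900.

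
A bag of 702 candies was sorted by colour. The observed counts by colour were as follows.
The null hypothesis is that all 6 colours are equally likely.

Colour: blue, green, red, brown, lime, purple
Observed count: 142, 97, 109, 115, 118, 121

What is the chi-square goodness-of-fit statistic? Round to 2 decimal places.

9.49

Under H₀ each category has probability 1/6, so each expected count is 702/6 = 117.
χ² = (142−117)²/117 + (97−117)²/117 + (109−117)²/117 + (115−117)²/117 + (118−117)²/117 + (121−117)²/117
   = 5.342 + 3.419 + 0.547 + 0.034 + 0.009 + 0.137
Sum = 9.49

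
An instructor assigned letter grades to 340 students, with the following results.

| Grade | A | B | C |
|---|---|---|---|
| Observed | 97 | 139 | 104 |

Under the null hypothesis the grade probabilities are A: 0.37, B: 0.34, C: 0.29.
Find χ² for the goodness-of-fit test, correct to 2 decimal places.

11.63

Expected counts E_i = n·p_i: 340×0.37 = 125.8, 340×0.34 = 115.6, 340×0.29 = 98.6.
A: (97 − 125.8)²/125.8 = 829.44/125.8 = 6.593
B: (139 − 115.6)²/115.6 = 547.56/115.6 = 4.737
C: (104 − 98.6)²/98.6 = 29.16/98.6 = 0.296
Sum = 11.63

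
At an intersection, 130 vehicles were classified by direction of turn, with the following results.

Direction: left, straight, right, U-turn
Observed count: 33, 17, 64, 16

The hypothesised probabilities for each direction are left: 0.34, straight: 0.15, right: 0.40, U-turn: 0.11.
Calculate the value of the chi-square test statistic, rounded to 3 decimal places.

6.130

Expected counts E_i = n·p_i: 130×0.34 = 44.2, 130×0.15 = 19.5, 130×0.40 = 52, 130×0.11 = 14.3.
cat           O        E   (O−E)²/E
left         33     44.2     2.8380
straight     17     19.5     0.3205
right        64       52     2.7692
U-turn       16     14.3     0.2021
Sum = 6.130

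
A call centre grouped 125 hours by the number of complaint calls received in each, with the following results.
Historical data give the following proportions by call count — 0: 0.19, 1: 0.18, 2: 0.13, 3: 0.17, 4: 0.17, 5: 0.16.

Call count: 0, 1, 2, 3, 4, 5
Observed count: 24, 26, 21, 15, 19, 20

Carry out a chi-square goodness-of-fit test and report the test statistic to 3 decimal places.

4.012

Expected counts E_i = n·p_i: 125×0.19 = 23.75, 125×0.18 = 22.5, 125×0.13 = 16.25, 125×0.17 = 21.25, 125×0.17 = 21.25, 125×0.16 = 20.
cat         O        E   (O−E)²/E
0          24    23.75     0.0026
1          26     22.5     0.5444
2          21    16.25     1.3885
3          15    21.25     1.8382
4          19    21.25     0.2382
5          20       20     0.0000
Sum = 4.012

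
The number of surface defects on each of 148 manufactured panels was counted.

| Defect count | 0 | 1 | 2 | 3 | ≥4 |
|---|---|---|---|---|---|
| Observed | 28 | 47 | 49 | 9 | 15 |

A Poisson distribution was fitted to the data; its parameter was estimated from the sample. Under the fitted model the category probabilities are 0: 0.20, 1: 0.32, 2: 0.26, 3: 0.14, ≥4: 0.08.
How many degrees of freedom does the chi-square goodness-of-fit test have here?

There are k = 5 categories and 1 parameter estimated from the data, so df = 5 − 1 − 1 = 3.

3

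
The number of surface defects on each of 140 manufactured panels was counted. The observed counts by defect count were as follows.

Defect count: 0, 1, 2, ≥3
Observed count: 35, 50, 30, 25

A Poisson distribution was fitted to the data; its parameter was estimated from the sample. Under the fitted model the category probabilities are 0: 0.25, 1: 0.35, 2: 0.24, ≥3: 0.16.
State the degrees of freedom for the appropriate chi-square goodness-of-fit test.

2

There are k = 4 categories and 1 parameter estimated from the data, so df = 4 − 1 − 1 = 2.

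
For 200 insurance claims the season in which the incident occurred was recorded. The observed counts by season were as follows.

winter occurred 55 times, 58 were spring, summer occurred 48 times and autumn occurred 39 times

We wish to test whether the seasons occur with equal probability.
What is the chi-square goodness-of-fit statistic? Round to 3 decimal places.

Under H₀ each category has probability 1/4, so each expected count is 200/4 = 50.
cat         O        E   (O−E)²/E
winter     55       50     0.5000
spring     58       50     1.2800
summer     48       50     0.0800
autumn     39       50     2.4200
Sum = 4.280

4.280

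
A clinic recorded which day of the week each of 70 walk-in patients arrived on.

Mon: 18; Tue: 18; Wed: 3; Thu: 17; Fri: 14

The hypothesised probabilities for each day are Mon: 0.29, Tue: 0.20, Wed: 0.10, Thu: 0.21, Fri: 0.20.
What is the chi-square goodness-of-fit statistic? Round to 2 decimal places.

4.05

Expected counts E_i = n·p_i: 70×0.29 = 20.3, 70×0.20 = 14, 70×0.10 = 7, 70×0.21 = 14.7, 70×0.20 = 14.
Mon: (18 − 20.3)²/20.3 = 5.29/20.3 = 0.261
Tue: (18 − 14)²/14 = 16/14 = 1.143
Wed: (3 − 7)²/7 = 16/7 = 2.286
Thu: (17 − 14.7)²/14.7 = 5.29/14.7 = 0.360
Fri: (14 − 14)²/14 = 0/14 = 0.000
Sum = 4.05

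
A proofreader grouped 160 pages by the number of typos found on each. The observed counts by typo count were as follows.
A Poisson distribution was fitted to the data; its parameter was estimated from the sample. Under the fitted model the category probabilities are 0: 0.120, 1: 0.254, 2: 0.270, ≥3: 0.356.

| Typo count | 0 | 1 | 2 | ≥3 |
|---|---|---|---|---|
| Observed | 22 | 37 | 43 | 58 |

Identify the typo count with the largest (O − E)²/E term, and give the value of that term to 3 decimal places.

0, 0.408

Expected counts E_i = n·p_i: 160×0.120 = 19.2, 160×0.254 = 40.64, 160×0.270 = 43.2, 160×0.356 = 56.96.
cat         O        E   (O−E)²/E
0          22     19.2     0.4083
1          37    40.64     0.3260
2          43     43.2     0.0009
≥3         58    56.96     0.0190
The largest term is for 0: 0.408.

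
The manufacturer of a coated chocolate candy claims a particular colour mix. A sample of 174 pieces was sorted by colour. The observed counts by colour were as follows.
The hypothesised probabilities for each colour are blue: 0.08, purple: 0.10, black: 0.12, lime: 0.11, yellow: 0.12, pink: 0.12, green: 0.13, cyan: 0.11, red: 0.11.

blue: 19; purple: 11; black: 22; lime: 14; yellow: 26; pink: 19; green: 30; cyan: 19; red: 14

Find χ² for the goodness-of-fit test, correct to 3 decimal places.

Expected counts E_i = n·p_i: 174×0.08 = 13.92, 174×0.10 = 17.4, 174×0.12 = 20.88, 174×0.11 = 19.14, 174×0.12 = 20.88, 174×0.12 = 20.88, 174×0.13 = 22.62, 174×0.11 = 19.14, 174×0.11 = 19.14.
χ² = (19−13.92)²/13.92 + (11−17.4)²/17.4 + (22−20.88)²/20.88 + (14−19.14)²/19.14 + (26−20.88)²/20.88 + (19−20.88)²/20.88 + (30−22.62)²/22.62 + (19−19.14)²/19.14 + (14−19.14)²/19.14
   = 1.8539 + 2.3540 + 0.0601 + 1.3803 + 1.2555 + 0.1693 + 2.4078 + 0.0010 + 1.3803
Sum = 10.862

10.862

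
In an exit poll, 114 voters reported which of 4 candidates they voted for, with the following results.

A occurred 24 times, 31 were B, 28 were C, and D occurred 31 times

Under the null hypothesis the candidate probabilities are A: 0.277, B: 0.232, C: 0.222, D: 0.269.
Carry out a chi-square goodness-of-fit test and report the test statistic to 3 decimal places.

2.892

Expected counts E_i = n·p_i: 114×0.277 = 31.578, 114×0.232 = 26.448, 114×0.222 = 25.308, 114×0.269 = 30.666.
cat         O        E   (O−E)²/E
A          24   31.578     1.8185
B          31   26.448     0.7835
C          28   25.308     0.2863
D          31   30.666     0.0036
Sum = 2.892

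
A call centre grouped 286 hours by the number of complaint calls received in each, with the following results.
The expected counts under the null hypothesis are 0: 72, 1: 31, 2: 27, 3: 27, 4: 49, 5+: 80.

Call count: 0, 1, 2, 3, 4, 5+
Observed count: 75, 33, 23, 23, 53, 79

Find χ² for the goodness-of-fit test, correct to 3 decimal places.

1.778

cat         O        E   (O−E)²/E
0          75       72     0.1250
1          33       31     0.1290
2          23       27     0.5926
3          23       27     0.5926
4          53       49     0.3265
5+         79       80     0.0125
Sum = 1.778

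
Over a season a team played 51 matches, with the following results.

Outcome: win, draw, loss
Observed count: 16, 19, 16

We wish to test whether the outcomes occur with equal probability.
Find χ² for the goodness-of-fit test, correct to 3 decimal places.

Under H₀ each category has probability 1/3, so each expected count is 51/3 = 17.
χ² = (16−17)²/17 + (19−17)²/17 + (16−17)²/17
   = 0.0588 + 0.2353 + 0.0588
Sum = 0.353

0.353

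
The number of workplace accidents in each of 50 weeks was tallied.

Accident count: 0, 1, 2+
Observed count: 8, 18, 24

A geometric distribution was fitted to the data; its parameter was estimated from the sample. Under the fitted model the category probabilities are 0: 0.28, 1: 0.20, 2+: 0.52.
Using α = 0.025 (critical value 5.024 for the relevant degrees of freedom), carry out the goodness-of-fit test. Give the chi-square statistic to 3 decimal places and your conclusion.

Expected counts E_i = n·p_i: 50×0.28 = 14, 50×0.20 = 10, 50×0.52 = 26.
χ² = (8−14)²/14 + (18−10)²/10 + (24−26)²/26
   = 2.5714 + 6.4000 + 0.1538
Sum = 9.125
df = 1. Since 9.125 > 5.024, we reject H₀.

9.125; reject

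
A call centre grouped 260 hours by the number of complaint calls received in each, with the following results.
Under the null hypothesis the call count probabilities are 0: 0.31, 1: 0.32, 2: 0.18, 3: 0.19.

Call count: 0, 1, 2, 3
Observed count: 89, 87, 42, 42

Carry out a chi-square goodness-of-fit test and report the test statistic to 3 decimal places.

Expected counts E_i = n·p_i: 260×0.31 = 80.6, 260×0.32 = 83.2, 260×0.18 = 46.8, 260×0.19 = 49.4.
0: (89 − 80.6)²/80.6 = 70.56/80.6 = 0.8754
1: (87 − 83.2)²/83.2 = 14.44/83.2 = 0.1736
2: (42 − 46.8)²/46.8 = 23.04/46.8 = 0.4923
3: (42 − 49.4)²/49.4 = 54.76/49.4 = 1.1085
Sum = 2.650

2.650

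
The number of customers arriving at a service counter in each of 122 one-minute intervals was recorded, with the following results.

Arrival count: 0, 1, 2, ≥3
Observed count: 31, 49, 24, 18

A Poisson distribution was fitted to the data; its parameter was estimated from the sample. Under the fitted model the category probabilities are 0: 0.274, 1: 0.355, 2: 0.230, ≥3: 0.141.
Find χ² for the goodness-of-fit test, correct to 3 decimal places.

1.548

Expected counts E_i = n·p_i: 122×0.274 = 33.428, 122×0.355 = 43.31, 122×0.230 = 28.06, 122×0.141 = 17.202.
0: (31 − 33.428)²/33.428 = 5.895184/33.428 = 0.1764
1: (49 − 43.31)²/43.31 = 32.3761/43.31 = 0.7475
2: (24 − 28.06)²/28.06 = 16.4836/28.06 = 0.5874
≥3: (18 − 17.202)²/17.202 = 0.636804/17.202 = 0.0370
Sum = 1.548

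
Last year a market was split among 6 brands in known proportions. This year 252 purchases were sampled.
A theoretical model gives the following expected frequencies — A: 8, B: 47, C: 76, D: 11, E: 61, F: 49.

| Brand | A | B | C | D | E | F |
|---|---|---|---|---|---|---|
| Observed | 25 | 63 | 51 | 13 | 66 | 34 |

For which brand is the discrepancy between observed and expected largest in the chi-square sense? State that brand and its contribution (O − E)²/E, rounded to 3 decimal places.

A, 36.125

A: (25 − 8)²/8 = 289/8 = 36.1250
B: (63 − 47)²/47 = 256/47 = 5.4468
C: (51 − 76)²/76 = 625/76 = 8.2237
D: (13 − 11)²/11 = 4/11 = 0.3636
E: (66 − 61)²/61 = 25/61 = 0.4098
F: (34 − 49)²/49 = 225/49 = 4.5918
The largest term is for A: 36.125.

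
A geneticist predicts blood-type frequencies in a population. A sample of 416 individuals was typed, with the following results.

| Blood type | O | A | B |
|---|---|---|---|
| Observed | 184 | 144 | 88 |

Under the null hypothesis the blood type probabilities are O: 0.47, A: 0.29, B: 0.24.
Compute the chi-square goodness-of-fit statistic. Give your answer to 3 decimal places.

Expected counts E_i = n·p_i: 416×0.47 = 195.52, 416×0.29 = 120.64, 416×0.24 = 99.84.
χ² = (184−195.52)²/195.52 + (144−120.64)²/120.64 + (88−99.84)²/99.84
   = 0.6788 + 4.5233 + 1.4041
Sum = 6.606

6.606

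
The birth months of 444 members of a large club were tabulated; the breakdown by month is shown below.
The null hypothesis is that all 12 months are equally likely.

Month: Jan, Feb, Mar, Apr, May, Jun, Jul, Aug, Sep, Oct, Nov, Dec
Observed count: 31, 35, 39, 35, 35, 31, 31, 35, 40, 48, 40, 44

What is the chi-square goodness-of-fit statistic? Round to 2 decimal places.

Under H₀ each category has probability 1/12, so each expected count is 444/12 = 37.
cat         O        E   (O−E)²/E
Jan        31       37      0.973
Feb        35       37      0.108
Mar        39       37      0.108
Apr        35       37      0.108
May        35       37      0.108
Jun        31       37      0.973
Jul        31       37      0.973
Aug        35       37      0.108
Sep        40       37      0.243
Oct        48       37      3.270
Nov        40       37      0.243
Dec        44       37      1.324
Sum = 8.54

8.54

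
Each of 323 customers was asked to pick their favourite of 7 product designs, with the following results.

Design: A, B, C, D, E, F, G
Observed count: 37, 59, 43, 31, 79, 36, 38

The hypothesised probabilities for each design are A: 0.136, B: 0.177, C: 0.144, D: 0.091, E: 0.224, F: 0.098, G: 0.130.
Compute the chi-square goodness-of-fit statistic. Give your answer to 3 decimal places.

Expected counts E_i = n·p_i: 323×0.136 = 43.928, 323×0.177 = 57.171, 323×0.144 = 46.512, 323×0.091 = 29.393, 323×0.224 = 72.352, 323×0.098 = 31.654, 323×0.130 = 41.99.
A: (37 − 43.928)²/43.928 = 47.997184/43.928 = 1.0926
B: (59 − 57.171)²/57.171 = 3.345241/57.171 = 0.0585
C: (43 − 46.512)²/46.512 = 12.334144/46.512 = 0.2652
D: (31 − 29.393)²/29.393 = 2.582449/29.393 = 0.0879
E: (79 − 72.352)²/72.352 = 44.195904/72.352 = 0.6108
F: (36 − 31.654)²/31.654 = 18.887716/31.654 = 0.5967
G: (38 − 41.99)²/41.99 = 15.9201/41.99 = 0.3791
Sum = 3.091

3.091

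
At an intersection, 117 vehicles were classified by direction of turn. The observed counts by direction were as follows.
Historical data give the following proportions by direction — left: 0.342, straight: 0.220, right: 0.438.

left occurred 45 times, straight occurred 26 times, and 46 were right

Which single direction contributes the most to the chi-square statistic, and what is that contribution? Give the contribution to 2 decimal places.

left, 0.62

Expected counts E_i = n·p_i: 117×0.342 = 40.014, 117×0.220 = 25.74, 117×0.438 = 51.246.
cat           O        E   (O−E)²/E
left         45   40.014      0.621
straight     26    25.74      0.003
right        46   51.246      0.537
The largest term is for left: 0.62.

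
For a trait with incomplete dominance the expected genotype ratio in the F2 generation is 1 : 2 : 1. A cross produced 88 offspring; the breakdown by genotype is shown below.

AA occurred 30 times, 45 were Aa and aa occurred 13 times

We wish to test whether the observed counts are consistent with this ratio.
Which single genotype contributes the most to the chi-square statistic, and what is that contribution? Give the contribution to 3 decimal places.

aa, 3.682

Ratio total = 4. Expected counts: 88×1/4 = 22, 88×2/4 = 44, 88×1/4 = 22.
cat         O        E   (O−E)²/E
AA         30       22     2.9091
Aa         45       44     0.0227
aa         13       22     3.6818
The largest term is for aa: 3.682.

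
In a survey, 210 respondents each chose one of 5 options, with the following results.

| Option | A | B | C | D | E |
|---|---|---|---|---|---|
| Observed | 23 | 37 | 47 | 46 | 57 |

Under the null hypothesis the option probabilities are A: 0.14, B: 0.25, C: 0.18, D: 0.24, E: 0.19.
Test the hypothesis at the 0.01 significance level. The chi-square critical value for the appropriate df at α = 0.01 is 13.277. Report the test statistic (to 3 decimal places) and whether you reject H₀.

15.921; reject

Expected counts E_i = n·p_i: 210×0.14 = 29.4, 210×0.25 = 52.5, 210×0.18 = 37.8, 210×0.24 = 50.4, 210×0.19 = 39.9.
χ² = (23−29.4)²/29.4 + (37−52.5)²/52.5 + (47−37.8)²/37.8 + (46−50.4)²/50.4 + (57−39.9)²/39.9
   = 1.3932 + 4.5762 + 2.2392 + 0.3841 + 7.3286
Sum = 15.921
df = 4. Since 15.921 > 13.277, we reject H₀.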